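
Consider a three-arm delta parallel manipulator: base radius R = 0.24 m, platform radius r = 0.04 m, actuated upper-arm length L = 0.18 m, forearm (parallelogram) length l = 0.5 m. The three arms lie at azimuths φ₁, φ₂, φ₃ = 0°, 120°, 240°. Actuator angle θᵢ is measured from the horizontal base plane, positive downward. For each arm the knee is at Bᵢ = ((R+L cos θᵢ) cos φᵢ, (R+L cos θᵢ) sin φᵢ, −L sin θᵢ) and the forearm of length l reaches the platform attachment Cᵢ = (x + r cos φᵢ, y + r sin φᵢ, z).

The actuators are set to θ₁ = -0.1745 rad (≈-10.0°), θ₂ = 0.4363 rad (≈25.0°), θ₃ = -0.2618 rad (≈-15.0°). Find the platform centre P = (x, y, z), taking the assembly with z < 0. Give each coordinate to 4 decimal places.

φ1=0.0°: virtual centre (0.3773, 0.0000, 0.0313), radius l
centre 2 = (0.3631·cos120.0°, 0.3631·sin120.0°, -0.0761) = (-0.1816, 0.3145, -0.0761)
φ3=240.0°: virtual centre (-0.1869, -0.3238, 0.0466), radius l
|centre ₂|²−|centre ₁|² = -0.0057;  |centre ₃|²−|centre ₁|² = -0.0014
linear system: -1.1177x+0.6290y = -0.0057−-0.2146z; -1.1284x+-0.6476y = -0.0014−0.0307z
det = 1.4335;  x = 0.0031+-0.0835z,  y = -0.0034+0.1929z
sphere 1 gives Az²+Bz+C=0 with A=1.0442, B=-0.0013, C=-0.1090;  B²−4AC=0.4555;  roots -0.3225, 0.3238;  negative root z = -0.3225
x = 0.0301, y = -0.0656

(0.0301, -0.0656, -0.3225)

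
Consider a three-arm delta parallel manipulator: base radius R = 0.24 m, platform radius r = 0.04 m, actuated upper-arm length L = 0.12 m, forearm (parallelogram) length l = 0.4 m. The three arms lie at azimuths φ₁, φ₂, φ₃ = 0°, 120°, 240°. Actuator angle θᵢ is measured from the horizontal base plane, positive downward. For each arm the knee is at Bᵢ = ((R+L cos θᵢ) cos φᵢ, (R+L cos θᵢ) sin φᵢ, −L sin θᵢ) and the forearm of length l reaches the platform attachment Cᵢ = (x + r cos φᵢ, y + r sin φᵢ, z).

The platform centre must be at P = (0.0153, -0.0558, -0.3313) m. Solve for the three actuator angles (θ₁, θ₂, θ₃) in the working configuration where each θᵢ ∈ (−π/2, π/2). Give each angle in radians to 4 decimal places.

θ₁ = 0.5238, θ₂ = 0.9599, θ₃ = 0.3488

rotate P by −φ1: (0.0153, -0.0558, -0.3313)
  A cos θ + B sin θ = C:  0.1847·cos θ + -0.3313·sin θ = -0.0058
  √(A²+B²)=0.3793;  θ1 = -1.0622+1.5860 ≈ 0.5238
φ2=120.0° → target in arm frame (-0.0560, 0.0146)
  A=0.2560, B=-0.3313, C=(l²−L²−A²−y'²−z²)/(2L)=-0.1246
  γ=atan2(-0.3313,0.2560)=-0.9130;  ψ=arccos(-0.2975)=1.8729;  θ2=γ+ψ≈0.9599
φ3=240.0° → target in arm frame (0.0407, 0.0412)
  e−x'=0.1593;  (l²−L²−(e−x')²−y'²−z²)/2L = 0.0365
  γ=atan2(-0.3313,0.1593)=-1.1225;  ψ=arccos(0.0993)=1.4713;  θ3=γ+ψ≈0.3488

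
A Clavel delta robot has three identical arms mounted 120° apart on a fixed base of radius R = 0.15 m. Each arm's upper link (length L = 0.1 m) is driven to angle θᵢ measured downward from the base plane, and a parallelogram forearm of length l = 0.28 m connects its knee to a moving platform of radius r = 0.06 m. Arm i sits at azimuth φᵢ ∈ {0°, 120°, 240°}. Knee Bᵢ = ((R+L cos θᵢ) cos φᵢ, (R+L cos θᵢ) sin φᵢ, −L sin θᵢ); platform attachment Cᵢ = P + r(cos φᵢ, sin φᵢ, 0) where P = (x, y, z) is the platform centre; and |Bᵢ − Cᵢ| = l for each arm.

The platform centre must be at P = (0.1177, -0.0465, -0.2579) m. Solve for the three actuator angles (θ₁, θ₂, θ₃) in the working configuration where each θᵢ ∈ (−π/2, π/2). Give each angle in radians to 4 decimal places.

θ₁ = -0.0869, θ₂ = 1.3097, θ₃ = 0.8730

rotate P by −φ1: (0.1177, -0.0465, -0.2579)
  e−x'=-0.0277;  (l²−L²−(e−x')²−y'²−z²)/2L = -0.0052
  θ1 = atan2(B,A) + arccos(C/0.2594) = -0.0869
arm 2 (φ=120.0°): x'=-0.0991, y'=-0.0787
  e−x'=0.1891;  (l²−L²−(e−x')²−y'²−z²)/2L = -0.2003
  √(A²+B²)=0.3198;  θ2 = -0.9381+2.2478 ≈ 1.3097
arm 3 (φ=240.0°): x'=-0.0186, y'=0.1252
  e−x'=0.1086;  (l²−L²−(e−x')²−y'²−z²)/2L = -0.1279
  √(A²+B²)=0.2798;  θ3 = -1.1723+2.0453 ≈ 0.8730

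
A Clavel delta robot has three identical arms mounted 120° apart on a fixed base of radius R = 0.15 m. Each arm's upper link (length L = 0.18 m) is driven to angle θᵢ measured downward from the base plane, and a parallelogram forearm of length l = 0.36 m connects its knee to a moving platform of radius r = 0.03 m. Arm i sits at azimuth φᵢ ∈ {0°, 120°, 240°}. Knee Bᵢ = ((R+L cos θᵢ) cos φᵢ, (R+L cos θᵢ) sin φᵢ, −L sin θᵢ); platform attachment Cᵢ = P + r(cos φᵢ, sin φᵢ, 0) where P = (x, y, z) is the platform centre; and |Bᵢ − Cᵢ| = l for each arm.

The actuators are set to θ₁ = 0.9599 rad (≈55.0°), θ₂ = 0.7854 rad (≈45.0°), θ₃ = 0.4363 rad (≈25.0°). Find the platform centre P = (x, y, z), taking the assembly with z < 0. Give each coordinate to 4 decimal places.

arm 1 at φ=0.0°: ρ1 = 0.2232;  S1 = (0.2232, 0.0000, -0.1474)
S2 = (0.2473·cos120.0°, 0.2473·sin120.0°, -0.1273) = (-0.1236, 0.2141, -0.1273)
arm 3 at φ=240.0°: ρ3 = 0.2831;  S3 = (-0.1416, -0.2452, -0.0761)
|S₂|²−|S₁|² = 0.0058;  |S₃|²−|S₁|² = 0.0144
plane₁₂: -0.6938x+0.4283y+0.0403z = 0.0058
Cramer: x(z) = -0.0138+0.1240z;  y(z) = -0.0088+0.1067z
sphere 1 gives Az²+Bz+C=0 with A=1.0267, B=0.2342, C=-0.0516;  B²−4AC=0.2668;  roots -0.3656, 0.1375;  negative root z = -0.3656
x = -0.0591, y = -0.0478

(-0.0591, -0.0478, -0.3656)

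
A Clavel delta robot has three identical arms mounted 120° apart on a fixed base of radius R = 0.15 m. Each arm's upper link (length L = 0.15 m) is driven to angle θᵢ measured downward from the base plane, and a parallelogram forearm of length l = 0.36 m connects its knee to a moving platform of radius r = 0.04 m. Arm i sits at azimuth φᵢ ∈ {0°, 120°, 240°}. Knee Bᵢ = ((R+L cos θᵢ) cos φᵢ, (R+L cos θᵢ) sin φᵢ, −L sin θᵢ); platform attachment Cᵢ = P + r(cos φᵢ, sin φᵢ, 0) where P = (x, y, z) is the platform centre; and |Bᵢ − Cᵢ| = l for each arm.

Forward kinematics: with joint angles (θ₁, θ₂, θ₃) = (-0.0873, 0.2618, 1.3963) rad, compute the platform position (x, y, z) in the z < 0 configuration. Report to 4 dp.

(0.1264, 0.1524, -0.2847)

centre 1 = (0.2594·cos0.0°, 0.2594·sin0.0°, 0.0131) = (0.2594, 0.0000, 0.0131)
arm 2 at φ=120.0°: (R−r)+L cos θ2 = 0.2549;  centre 2 = (-0.1274, 0.2207, -0.0388)
arm 3 at φ=240.0°: (R−r)+L cos θ3 = 0.1360;  centre 3 = (-0.0680, -0.1178, -0.1477)
eliminate P² terms by subtracting sphere 1 from 2 and 3
plane₁₂: -0.7737x+0.4415y+-0.1038z = -0.0010
det = 0.4714;  x = 0.0259+-0.3530z,  y = 0.0432+-0.3836z
sphere 1 gives Az²+Bz+C=0 with A=1.2718, B=0.1056, C=-0.0730;  B²−4AC=0.3827;  roots -0.2847, 0.2017;  negative root z = -0.2847
x = 0.1264, y = 0.1524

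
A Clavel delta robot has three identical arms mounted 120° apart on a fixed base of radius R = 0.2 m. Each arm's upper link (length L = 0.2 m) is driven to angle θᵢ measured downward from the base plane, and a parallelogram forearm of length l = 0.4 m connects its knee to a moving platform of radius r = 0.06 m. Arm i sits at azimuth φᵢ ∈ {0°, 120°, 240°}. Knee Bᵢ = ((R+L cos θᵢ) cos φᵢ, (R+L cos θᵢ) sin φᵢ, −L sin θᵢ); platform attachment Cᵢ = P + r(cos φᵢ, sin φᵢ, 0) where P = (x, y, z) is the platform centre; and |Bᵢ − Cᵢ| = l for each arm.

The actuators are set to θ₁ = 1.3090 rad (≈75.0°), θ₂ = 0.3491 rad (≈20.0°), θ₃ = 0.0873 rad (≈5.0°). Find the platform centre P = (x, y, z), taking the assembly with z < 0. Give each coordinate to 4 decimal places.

arm 1 at φ=0.0°: e+L cos θ1 = 0.1918;  centre 1 = (0.1918, 0.0000, -0.1932)
φ2=120.0°: virtual centre (-0.1640, 0.2840, -0.0684), radius l
centre 3 = (0.3392·cos240.0°, 0.3392·sin240.0°, -0.0174) = (-0.1696, -0.2938, -0.0174)
|centre ₂|²−|centre ₁|² = 0.0381;  |centre ₃|²−|centre ₁|² = 0.0413
[-0.7115 0.5680 0.2495]·P = 0.0381;  [-0.7228 -0.5876 0.3515]·P = 0.0413
det = 0.8286;  x = -0.0553+0.4179z,  y = -0.0022+0.0841z
into |P−centre ₁|² = l²: 1.1817z² + 0.1795z + -0.0616 = 0;  Δ = 0.3234;  z = -0.3166 or 0.1647 → z<0 root = -0.3166
x = -0.1876, y = -0.0288

(-0.1876, -0.0288, -0.3166)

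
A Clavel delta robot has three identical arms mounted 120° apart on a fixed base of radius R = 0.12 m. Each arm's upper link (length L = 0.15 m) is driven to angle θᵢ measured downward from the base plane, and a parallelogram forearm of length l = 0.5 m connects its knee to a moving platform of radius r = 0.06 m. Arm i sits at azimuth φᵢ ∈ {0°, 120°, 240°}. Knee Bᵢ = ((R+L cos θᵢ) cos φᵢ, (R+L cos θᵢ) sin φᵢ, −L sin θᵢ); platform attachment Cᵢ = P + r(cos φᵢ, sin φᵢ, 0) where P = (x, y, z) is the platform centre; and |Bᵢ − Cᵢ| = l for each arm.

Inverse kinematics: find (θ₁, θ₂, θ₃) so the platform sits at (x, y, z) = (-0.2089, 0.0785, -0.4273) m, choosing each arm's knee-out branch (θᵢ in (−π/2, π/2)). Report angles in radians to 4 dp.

θ₁ = 0.7851, θ₂ = -0.3495, θ₃ = 0.0870

φ1=0.0° → target in arm frame (-0.2089, 0.0785)
  e−x'=0.2689;  (l²−L²−(e−x')²−y'²−z²)/2L = -0.1118
  γ=atan2(-0.4273,0.2689)=-1.0091;  ψ=arccos(-0.2215)=1.7942;  θ1=γ+ψ≈0.7851
arm 2 (φ=120.0°): x'=0.1724, y'=0.1417
  A=-0.1124, B=-0.4273, C=(l²−L²−A²−y'²−z²)/(2L)=0.0407
  √(A²+B²)=0.4418;  θ2 = -1.8281+1.4786 ≈ -0.3495
φ3=240.0° → target in arm frame (0.0365, -0.2202)
  A=0.0235, B=-0.4273, C=(l²−L²−A²−y'²−z²)/(2L)=-0.0137
  θ3 = atan2(B,A) + arccos(C/0.4279) = 0.0870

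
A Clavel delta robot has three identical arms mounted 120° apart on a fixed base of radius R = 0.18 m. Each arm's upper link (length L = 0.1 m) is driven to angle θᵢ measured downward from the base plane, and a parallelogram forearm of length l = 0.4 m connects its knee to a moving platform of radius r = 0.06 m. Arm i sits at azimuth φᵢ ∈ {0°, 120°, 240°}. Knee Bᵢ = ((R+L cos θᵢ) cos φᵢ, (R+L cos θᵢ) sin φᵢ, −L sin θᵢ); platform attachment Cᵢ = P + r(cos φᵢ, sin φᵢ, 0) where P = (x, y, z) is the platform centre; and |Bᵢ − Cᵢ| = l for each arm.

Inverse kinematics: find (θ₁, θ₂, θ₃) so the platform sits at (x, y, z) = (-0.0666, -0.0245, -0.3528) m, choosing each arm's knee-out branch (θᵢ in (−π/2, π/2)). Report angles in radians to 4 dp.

θ₁ = 0.6107, θ₂ = 0.1746, θ₃ = -0.0870

φ1=0.0° → target in arm frame (-0.0666, -0.0245)
  A=0.1866, B=-0.3528, C=(l²−L²−A²−y'²−z²)/(2L)=-0.0494
  θ1 = atan2(B,A) + arccos(C/0.3991) = 0.6107
rotate P by −φ2: (0.0121, 0.0699, -0.3528)
  e−x'=0.1079;  (l²−L²−(e−x')²−y'²−z²)/2L = 0.0450
  θ2 = atan2(B,A) + arccos(C/0.3689) = 0.1746
rotate P by −φ3: (0.0545, -0.0454, -0.3528)
  A=0.0655, B=-0.3528, C=(l²−L²−A²−y'²−z²)/(2L)=0.0959
  √(A²+B²)=0.3588;  θ3 = -1.3873+1.3002 ≈ -0.0870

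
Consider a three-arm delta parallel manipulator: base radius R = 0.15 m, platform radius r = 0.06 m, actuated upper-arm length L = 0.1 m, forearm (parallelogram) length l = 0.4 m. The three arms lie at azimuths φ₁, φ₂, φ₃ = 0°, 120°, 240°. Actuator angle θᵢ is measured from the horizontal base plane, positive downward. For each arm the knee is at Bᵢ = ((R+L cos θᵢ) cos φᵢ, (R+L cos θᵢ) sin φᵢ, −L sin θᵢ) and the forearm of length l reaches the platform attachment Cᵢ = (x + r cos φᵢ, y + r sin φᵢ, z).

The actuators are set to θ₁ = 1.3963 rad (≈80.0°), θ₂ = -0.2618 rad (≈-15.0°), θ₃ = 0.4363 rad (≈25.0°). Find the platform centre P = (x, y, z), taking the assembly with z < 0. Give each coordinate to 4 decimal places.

O1 = (0.1074·cos0.0°, 0.1074·sin0.0°, -0.0985) = (0.1074, 0.0000, -0.0985)
φ2=120.0°: virtual centre (-0.0933, 0.1616, 0.0259), radius l
O3 = (0.1806·cos240.0°, 0.1806·sin240.0°, -0.0423) = (-0.0903, -0.1564, -0.0423)
eliminate P² terms by subtracting sphere 1 from 2 and 3
plane₁₂: -0.4013x+0.3232y+0.2487z = 0.0143
Cramer: x(z) = -0.0344+0.4506z;  y(z) = 0.0014-0.2100z
sphere 1 gives Az²+Bz+C=0 with A=1.2472, B=0.0686, C=-0.1302;  B²−4AC=0.6542;  roots -0.3518, 0.2968;  negative root z = -0.3518
x = -0.1930, y = 0.0752

(-0.1930, 0.0752, -0.3518)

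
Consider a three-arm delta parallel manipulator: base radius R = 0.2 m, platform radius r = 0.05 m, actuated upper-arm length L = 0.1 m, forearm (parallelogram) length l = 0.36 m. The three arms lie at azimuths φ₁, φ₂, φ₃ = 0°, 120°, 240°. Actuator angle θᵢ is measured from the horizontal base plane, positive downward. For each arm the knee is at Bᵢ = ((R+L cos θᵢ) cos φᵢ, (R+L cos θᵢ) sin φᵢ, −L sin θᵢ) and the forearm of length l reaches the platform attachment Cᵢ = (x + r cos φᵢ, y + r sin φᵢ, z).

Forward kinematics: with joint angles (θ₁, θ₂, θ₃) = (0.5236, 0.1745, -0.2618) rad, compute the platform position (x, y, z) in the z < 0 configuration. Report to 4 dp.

S1 = (0.2366·cos0.0°, 0.2366·sin0.0°, -0.0500) = (0.2366, 0.0000, -0.0500)
φ2=120.0°: virtual centre (-0.1242, 0.2152, -0.0174), radius l
arm 3 at φ=240.0°: (R−r)+L cos θ3 = 0.2466;  S3 = (-0.1233, -0.2136, 0.0259)
|S₂|²−|S₁|² = 0.0036;  |S₃|²−|S₁|² = 0.0030
plane₁₂: -0.7217x+0.4304y+0.0653z = 0.0036
det = 0.6180;  x = -0.0045+0.1508z,  y = 0.0007+0.1012z
quadratic in z: (1.0330)z²+(0.0274)z+(-0.0689)=0, √Δ=0.5344 → z ∈ {-0.2720, 0.2454}; z = -0.2720 (taking z<0)
x = -0.0456, y = -0.0269

(-0.0456, -0.0269, -0.2720)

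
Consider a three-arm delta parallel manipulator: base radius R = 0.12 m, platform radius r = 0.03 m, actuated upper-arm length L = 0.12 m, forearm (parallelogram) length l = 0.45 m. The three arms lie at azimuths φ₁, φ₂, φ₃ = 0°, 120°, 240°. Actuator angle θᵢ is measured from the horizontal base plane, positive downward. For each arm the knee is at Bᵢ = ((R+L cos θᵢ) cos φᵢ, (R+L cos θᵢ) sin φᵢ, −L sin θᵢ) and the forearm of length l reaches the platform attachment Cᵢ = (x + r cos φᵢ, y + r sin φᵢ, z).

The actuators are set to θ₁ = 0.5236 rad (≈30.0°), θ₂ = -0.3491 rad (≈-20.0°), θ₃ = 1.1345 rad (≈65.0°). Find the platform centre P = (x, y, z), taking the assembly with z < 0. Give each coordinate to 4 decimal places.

O1 = (0.1939·cos0.0°, 0.1939·sin0.0°, -0.0600) = (0.1939, 0.0000, -0.0600)
φ2=120.0°: virtual centre (-0.1014, 0.1756, 0.0410), radius l
φ3=240.0°: virtual centre (-0.0704, -0.1219, -0.1088), radius l
|O₂|²−|O₁|² = 0.0016;  |O₃|²−|O₁|² = -0.0096
linear system: -0.5906x+0.3512y = 0.0016−0.2021z; -0.5286x+-0.2437y = -0.0096−-0.0975z
det = 0.3296;  x = 0.0090+0.0455z,  y = 0.0197+-0.4989z
quadratic in z: (1.2509)z²+(0.0835)z+(-0.1643)=0, √Δ=0.9106 → z ∈ {-0.3973, 0.3306}; z = -0.3973 (taking z<0)
x = -0.0091, y = 0.2179

(-0.0091, 0.2179, -0.3973)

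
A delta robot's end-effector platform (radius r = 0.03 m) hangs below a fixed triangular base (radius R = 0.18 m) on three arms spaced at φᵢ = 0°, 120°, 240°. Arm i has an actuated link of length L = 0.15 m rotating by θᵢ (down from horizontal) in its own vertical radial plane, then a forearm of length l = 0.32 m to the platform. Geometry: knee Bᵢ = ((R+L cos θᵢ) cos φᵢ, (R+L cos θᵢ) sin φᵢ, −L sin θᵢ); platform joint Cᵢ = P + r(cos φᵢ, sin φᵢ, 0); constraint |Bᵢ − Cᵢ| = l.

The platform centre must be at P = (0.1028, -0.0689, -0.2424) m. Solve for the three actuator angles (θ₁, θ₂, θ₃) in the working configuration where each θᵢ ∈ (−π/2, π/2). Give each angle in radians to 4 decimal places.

arm 1 (φ=0.0°): x'=0.1028, y'=-0.0689
  e−x'=0.0472;  (l²−L²−(e−x')²−y'²−z²)/2L = 0.0472
  θ1 = atan2(B,A) + arccos(C/0.2470) = -0.0001
arm 2 (φ=120.0°): x'=-0.1111, y'=-0.0546
  A cos θ + B sin θ = C:  0.2611·cos θ + -0.2424·sin θ = -0.1666
  θ2 = atan2(B,A) + arccos(C/0.3563) = 1.3092
arm 3 (φ=240.0°): x'=0.0083, y'=0.1235
  A=0.1417, B=-0.2424, C=(l²−L²−A²−y'²−z²)/(2L)=-0.0473
  θ3 = atan2(B,A) + arccos(C/0.2808) = 0.6984

θ₁ = -0.0001, θ₂ = 1.3092, θ₃ = 0.6984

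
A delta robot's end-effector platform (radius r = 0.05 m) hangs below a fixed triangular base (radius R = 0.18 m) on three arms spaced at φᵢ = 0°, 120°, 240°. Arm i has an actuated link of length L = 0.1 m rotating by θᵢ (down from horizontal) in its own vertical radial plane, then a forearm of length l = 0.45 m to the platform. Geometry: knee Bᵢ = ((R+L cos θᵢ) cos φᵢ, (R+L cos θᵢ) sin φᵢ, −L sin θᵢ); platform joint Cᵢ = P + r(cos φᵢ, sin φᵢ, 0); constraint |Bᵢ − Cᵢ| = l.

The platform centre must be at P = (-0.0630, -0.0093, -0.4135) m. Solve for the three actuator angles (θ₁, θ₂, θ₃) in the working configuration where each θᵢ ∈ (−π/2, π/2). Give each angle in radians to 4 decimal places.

θ₁ = 0.6109, θ₂ = 0.1742, θ₃ = 0.0869

arm 1 (φ=0.0°): x'=-0.0630, y'=-0.0093
  A cos θ + B sin θ = C:  0.1930·cos θ + -0.4135·sin θ = -0.0791
  θ1 = atan2(B,A) + arccos(C/0.4563) = 0.6109
arm 2 (φ=120.0°): x'=0.0234, y'=0.0592
  A cos θ + B sin θ = C:  0.1066·cos θ + -0.4135·sin θ = 0.0333
  γ=atan2(-0.4135,0.1066)=-1.3186;  ψ=arccos(0.0780)=1.4928;  θ2=γ+ψ≈0.1742
φ3=240.0° → target in arm frame (0.0396, -0.0499)
  A=0.0904, B=-0.4135, C=(l²−L²−A²−y'²−z²)/(2L)=0.0542
  γ=atan2(-0.4135,0.0904)=-1.3555;  ψ=arccos(0.1281)=1.4423;  θ3=γ+ψ≈0.0869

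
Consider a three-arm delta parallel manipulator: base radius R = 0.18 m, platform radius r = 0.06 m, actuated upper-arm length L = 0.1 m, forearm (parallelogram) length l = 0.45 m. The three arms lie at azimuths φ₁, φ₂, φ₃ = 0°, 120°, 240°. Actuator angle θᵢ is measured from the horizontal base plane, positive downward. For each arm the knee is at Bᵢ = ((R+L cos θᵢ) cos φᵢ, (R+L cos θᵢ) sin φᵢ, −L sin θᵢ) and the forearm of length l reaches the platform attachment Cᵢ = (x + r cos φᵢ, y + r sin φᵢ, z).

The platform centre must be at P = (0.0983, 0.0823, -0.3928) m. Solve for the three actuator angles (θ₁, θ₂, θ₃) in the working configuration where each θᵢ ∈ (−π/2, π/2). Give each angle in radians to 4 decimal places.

θ₁ = -0.3493, θ₂ = 0.0869, θ₃ = 0.7852

φ1=0.0° → target in arm frame (0.0983, 0.0823)
  A cos θ + B sin θ = C:  0.0217·cos θ + -0.3928·sin θ = 0.1548
  θ1 = atan2(B,A) + arccos(C/0.3934) = -0.3493
rotate P by −φ2: (0.0221, -0.1263, -0.3928)
  A cos θ + B sin θ = C:  0.0979·cos θ + -0.3928·sin θ = 0.0634
  γ=atan2(-0.3928,0.0979)=-1.3266;  ψ=arccos(0.1566)=1.4135;  θ2=γ+ψ≈0.0869
rotate P by −φ3: (-0.1204, 0.0440, -0.3928)
  e−x'=0.2404;  (l²−L²−(e−x')²−y'²−z²)/2L = -0.1076
  θ3 = atan2(B,A) + arccos(C/0.4605) = 0.7852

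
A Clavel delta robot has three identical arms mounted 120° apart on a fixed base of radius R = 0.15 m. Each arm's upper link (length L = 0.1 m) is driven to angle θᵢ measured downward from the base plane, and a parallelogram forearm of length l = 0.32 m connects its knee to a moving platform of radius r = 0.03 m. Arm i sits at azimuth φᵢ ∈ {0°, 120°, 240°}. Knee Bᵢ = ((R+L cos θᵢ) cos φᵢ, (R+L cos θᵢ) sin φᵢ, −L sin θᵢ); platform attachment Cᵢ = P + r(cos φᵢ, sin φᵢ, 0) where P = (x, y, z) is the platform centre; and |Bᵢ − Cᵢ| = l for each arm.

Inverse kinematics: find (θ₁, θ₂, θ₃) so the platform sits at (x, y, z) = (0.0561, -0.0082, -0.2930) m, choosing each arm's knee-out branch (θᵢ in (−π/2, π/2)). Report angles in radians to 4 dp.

arm 1 (φ=0.0°): x'=0.0561, y'=-0.0082
  e−x'=0.0639;  (l²−L²−(e−x')²−y'²−z²)/2L = 0.0120
  √(A²+B²)=0.2999;  θ1 = -1.3561+1.5308 ≈ 0.1747
arm 2 (φ=120.0°): x'=-0.0352, y'=-0.0445
  A cos θ + B sin θ = C:  0.1552·cos θ + -0.2930·sin θ = -0.0975
  θ2 = atan2(B,A) + arccos(C/0.3315) = 0.7855
rotate P by −φ3: (-0.0209, 0.0527, -0.2930)
  e−x'=0.1409;  (l²−L²−(e−x')²−y'²−z²)/2L = -0.0805
  θ3 = atan2(B,A) + arccos(C/0.3251) = 0.6984

θ₁ = 0.1747, θ₂ = 0.7855, θ₃ = 0.6984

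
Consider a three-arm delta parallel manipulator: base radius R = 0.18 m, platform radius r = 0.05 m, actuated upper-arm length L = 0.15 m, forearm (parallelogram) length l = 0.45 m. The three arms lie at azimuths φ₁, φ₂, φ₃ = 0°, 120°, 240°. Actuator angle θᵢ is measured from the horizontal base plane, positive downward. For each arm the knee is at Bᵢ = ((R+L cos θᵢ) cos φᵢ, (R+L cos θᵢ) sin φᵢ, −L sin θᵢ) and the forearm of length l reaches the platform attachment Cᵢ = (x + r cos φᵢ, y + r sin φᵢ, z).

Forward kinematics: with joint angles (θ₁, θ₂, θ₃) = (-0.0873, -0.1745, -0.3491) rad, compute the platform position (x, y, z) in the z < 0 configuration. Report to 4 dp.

(-0.0184, -0.0155, -0.3239)

arm 1 at φ=0.0°: ρ1 = 0.2794;  S1 = (0.2794, 0.0000, 0.0131)
S2 = (0.2777·cos120.0°, 0.2777·sin120.0°, 0.0260) = (-0.1389, 0.2405, 0.0260)
S3 = (0.2710·cos240.0°, 0.2710·sin240.0°, 0.0513) = (-0.1355, -0.2347, 0.0513)
subtract pairs → two planes through P
linear system: -0.8366x+0.4810y = -0.0004−0.0259z; -0.8298x+-0.4693y = -0.0022−0.0765z
det = 0.7918;  x = 0.0016+0.0618z,  y = 0.0019+0.0536z
sphere 1 gives Az²+Bz+C=0 with A=1.0067, B=-0.0603, C=-0.1251;  B²−4AC=0.5075;  roots -0.3239, 0.3838;  negative root z = -0.3239
x = -0.0184, y = -0.0155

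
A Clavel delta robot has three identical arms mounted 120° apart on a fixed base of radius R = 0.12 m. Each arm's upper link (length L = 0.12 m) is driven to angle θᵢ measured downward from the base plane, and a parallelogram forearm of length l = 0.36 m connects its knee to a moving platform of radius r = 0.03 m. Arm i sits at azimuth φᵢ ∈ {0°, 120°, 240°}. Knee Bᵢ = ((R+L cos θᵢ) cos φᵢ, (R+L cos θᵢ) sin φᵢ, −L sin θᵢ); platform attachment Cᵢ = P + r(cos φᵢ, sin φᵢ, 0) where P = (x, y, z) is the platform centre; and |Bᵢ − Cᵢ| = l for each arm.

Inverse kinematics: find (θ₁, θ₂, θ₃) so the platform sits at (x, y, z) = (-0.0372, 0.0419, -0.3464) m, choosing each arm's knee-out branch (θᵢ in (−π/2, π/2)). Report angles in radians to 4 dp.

rotate P by −φ1: (-0.0372, 0.0419, -0.3464)
  A cos θ + B sin θ = C:  0.1272·cos θ + -0.3464·sin θ = -0.0947
  γ=atan2(-0.3464,0.1272)=-1.2189;  ψ=arccos(-0.2566)=1.8303;  θ1=γ+ψ≈0.6115
rotate P by −φ2: (0.0549, 0.0113, -0.3464)
  e−x'=0.0351;  (l²−L²−(e−x')²−y'²−z²)/2L = -0.0256
  θ2 = atan2(B,A) + arccos(C/0.3482) = 0.1747
arm 3 (φ=240.0°): x'=-0.0177, y'=-0.0532
  A cos θ + B sin θ = C:  0.1077·cos θ + -0.3464·sin θ = -0.0801
  θ3 = atan2(B,A) + arccos(C/0.3628) = 0.5240

θ₁ = 0.6115, θ₂ = 0.1747, θ₃ = 0.5240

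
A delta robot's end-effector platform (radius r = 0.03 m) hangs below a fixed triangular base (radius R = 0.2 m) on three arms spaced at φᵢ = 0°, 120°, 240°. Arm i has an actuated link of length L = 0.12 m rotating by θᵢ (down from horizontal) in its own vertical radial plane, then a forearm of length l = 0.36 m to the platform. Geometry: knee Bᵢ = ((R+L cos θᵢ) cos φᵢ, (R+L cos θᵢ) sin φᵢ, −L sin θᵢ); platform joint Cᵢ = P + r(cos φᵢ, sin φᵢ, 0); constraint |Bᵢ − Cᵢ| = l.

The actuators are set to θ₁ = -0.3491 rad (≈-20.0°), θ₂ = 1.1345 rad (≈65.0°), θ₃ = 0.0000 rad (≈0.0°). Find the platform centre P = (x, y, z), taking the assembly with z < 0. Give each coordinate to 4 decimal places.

φ1=0.0°: virtual centre (0.2828, 0.0000, 0.0410), radius l
arm 2 at φ=120.0°: ρ2 = 0.2207;  O2 = (-0.1104, 0.1911, -0.1088)
arm 3 at φ=240.0°: ρ3 = 0.2900;  O3 = (-0.1450, -0.2511, 0.0000)
subtract pairs → two planes through P
[-0.7862 0.3823 -0.2996]·P = -0.0211;  [-0.8555 -0.5023 -0.0821]·P = 0.0025
Cramer: x(z) = 0.0134-0.2519z;  y(z) = -0.0277+0.2656z
into |P−O₁|² = l²: 1.1340z² + 0.0389z + -0.0546 = 0;  Δ = 0.2491;  z = -0.2372 or 0.2029 → z<0 root = -0.2372
x = 0.0731, y = -0.0907

(0.0731, -0.0907, -0.2372)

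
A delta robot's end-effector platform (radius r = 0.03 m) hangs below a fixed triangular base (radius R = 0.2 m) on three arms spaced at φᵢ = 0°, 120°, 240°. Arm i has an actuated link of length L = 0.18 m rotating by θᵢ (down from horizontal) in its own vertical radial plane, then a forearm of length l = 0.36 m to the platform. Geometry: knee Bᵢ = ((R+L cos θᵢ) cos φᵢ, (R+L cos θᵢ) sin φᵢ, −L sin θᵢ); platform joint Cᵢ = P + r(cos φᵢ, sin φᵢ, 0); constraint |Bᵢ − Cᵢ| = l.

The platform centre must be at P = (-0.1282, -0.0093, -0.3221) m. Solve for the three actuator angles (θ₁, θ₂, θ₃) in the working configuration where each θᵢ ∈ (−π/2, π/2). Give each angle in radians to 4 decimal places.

θ₁ = 1.3963, θ₂ = 0.6109, θ₃ = 0.5233

arm 1 (φ=0.0°): x'=-0.1282, y'=-0.0093
  e−x'=0.2982;  (l²−L²−(e−x')²−y'²−z²)/2L = -0.2654
  √(A²+B²)=0.4389;  θ1 = -0.8239+2.2202 ≈ 1.3963
arm 2 (φ=120.0°): x'=0.0560, y'=0.1157
  A=0.1140, B=-0.3221, C=(l²−L²−A²−y'²−z²)/(2L)=-0.0914
  θ2 = atan2(B,A) + arccos(C/0.3417) = 0.6109
arm 3 (φ=240.0°): x'=0.0722, y'=-0.1064
  A=0.0978, B=-0.3221, C=(l²−L²−A²−y'²−z²)/(2L)=-0.0762
  √(A²+B²)=0.3366;  θ3 = -1.2759+1.7992 ≈ 0.5233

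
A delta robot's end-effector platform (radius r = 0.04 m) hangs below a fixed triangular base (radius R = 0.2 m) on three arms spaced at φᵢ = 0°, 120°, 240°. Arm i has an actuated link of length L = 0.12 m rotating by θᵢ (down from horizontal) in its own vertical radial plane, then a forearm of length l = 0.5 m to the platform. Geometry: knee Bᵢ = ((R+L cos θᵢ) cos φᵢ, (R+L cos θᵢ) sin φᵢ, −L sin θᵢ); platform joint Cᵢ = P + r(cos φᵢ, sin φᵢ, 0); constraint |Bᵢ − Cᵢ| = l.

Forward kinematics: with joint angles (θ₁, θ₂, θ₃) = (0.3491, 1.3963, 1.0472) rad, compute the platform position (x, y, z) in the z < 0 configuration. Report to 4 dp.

arm 1 at φ=0.0°: e+L cos θ1 = 0.2728;  centre 1 = (0.2728, 0.0000, -0.0410)
φ2=120.0°: virtual centre (-0.0904, 0.1566, -0.1182), radius l
φ3=240.0°: virtual centre (-0.1100, -0.1905, -0.1039), radius l
|centre ₂|²−|centre ₁|² = -0.0294;  |centre ₃|²−|centre ₁|² = -0.0169
plane₁₂: -0.7264x+0.3132y+-0.1543z = -0.0294
det = 0.5166;  x = 0.0319+-0.1900z,  y = -0.0199+0.0518z
sphere 1 gives Az²+Bz+C=0 with A=1.0388, B=0.1716, C=-0.1899;  B²−4AC=0.8186;  roots -0.5181, 0.3529;  negative root z = -0.5181
x = 0.1304, y = -0.0467

(0.1304, -0.0467, -0.5181)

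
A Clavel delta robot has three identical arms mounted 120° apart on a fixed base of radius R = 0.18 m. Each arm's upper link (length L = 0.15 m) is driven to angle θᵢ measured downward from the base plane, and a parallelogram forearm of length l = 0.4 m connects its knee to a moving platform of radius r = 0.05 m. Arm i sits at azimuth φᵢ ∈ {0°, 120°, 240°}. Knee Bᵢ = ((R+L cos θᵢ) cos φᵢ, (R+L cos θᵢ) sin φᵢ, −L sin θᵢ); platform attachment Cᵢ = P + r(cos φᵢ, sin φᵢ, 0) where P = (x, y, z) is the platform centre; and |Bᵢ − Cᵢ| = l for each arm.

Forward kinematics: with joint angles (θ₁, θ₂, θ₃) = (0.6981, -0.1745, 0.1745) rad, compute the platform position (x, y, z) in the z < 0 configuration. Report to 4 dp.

φ1=0.0°: virtual centre (0.2449, 0.0000, -0.0964), radius l
S2 = (0.2777·cos120.0°, 0.2777·sin120.0°, 0.0260) = (-0.1389, 0.2405, 0.0260)
φ3=240.0°: virtual centre (-0.1389, -0.2405, -0.0260), radius l
eliminate P² terms by subtracting sphere 1 from 2 and 3
[-0.7675 0.4810 0.2449]·P = 0.0085;  [-0.7675 -0.4810 0.1407]·P = 0.0085
Cramer: x(z) = -0.0111+0.2512z;  y(z) = 0.0000-0.1083z
into |P−S₁|² = l²: 1.0748z² + 0.0642z + -0.0852 = 0;  Δ = 0.3702;  z = -0.3129 or 0.2532 → z<0 root = -0.3129
x = -0.0897, y = 0.0339

(-0.0897, 0.0339, -0.3129)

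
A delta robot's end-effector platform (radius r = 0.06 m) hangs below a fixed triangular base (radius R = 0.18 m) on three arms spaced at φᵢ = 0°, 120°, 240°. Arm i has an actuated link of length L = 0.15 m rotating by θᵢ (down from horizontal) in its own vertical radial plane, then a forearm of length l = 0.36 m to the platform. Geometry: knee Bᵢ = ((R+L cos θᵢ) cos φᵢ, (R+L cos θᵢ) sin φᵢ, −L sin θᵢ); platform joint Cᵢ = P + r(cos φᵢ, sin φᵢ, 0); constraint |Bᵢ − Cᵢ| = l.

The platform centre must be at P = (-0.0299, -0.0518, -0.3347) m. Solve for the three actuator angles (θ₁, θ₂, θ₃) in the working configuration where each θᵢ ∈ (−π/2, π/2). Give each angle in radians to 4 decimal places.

φ1=0.0° → target in arm frame (-0.0299, -0.0518)
  A=0.1499, B=-0.3347, C=(l²−L²−A²−y'²−z²)/(2L)=-0.1003
  γ=atan2(-0.3347,0.1499)=-1.1497;  ψ=arccos(-0.2734)=1.8477;  θ1=γ+ψ≈0.6980
rotate P by −φ2: (-0.0299, 0.0518, -0.3347)
  e−x'=0.1499;  (l²−L²−(e−x')²−y'²−z²)/2L = -0.1003
  √(A²+B²)=0.3667;  θ2 = -1.1497+1.8477 ≈ 0.6980
rotate P by −φ3: (0.0598, 0.0000, -0.3347)
  A=0.0602, B=-0.3347, C=(l²−L²−A²−y'²−z²)/(2L)=-0.0285
  θ3 = atan2(B,A) + arccos(C/0.3401) = 0.2618

θ₁ = 0.6980, θ₂ = 0.6980, θ₃ = 0.2618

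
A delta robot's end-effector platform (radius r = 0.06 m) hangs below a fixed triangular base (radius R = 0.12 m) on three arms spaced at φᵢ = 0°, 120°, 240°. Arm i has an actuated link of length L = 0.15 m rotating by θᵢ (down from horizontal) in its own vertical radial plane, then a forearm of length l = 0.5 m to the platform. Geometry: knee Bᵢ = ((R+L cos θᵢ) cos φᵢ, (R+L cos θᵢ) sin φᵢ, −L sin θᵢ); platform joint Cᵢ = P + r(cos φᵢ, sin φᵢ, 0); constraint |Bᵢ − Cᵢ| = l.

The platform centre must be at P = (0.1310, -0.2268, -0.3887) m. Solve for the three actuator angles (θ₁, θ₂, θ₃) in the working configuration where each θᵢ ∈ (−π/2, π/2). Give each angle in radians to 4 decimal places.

θ₁ = -0.3496, θ₂ = 0.8724, θ₃ = -0.3493

rotate P by −φ1: (0.1310, -0.2268, -0.3887)
  A cos θ + B sin θ = C:  -0.0710·cos θ + -0.3887·sin θ = 0.0664
  γ=atan2(-0.3887,-0.0710)=-1.7515;  ψ=arccos(0.1682)=1.4018;  θ1=γ+ψ≈-0.3496
φ2=120.0° → target in arm frame (-0.2619, 0.0000)
  A cos θ + B sin θ = C:  0.3219·cos θ + -0.3887·sin θ = -0.0907
  √(A²+B²)=0.5047;  θ2 = -0.8791+1.7515 ≈ 0.8724
arm 3 (φ=240.0°): x'=0.1309, y'=0.2268
  A=-0.0709, B=-0.3887, C=(l²−L²−A²−y'²−z²)/(2L)=0.0664
  γ=atan2(-0.3887,-0.0709)=-1.7513;  ψ=arccos(0.1681)=1.4019;  θ3=γ+ψ≈-0.3493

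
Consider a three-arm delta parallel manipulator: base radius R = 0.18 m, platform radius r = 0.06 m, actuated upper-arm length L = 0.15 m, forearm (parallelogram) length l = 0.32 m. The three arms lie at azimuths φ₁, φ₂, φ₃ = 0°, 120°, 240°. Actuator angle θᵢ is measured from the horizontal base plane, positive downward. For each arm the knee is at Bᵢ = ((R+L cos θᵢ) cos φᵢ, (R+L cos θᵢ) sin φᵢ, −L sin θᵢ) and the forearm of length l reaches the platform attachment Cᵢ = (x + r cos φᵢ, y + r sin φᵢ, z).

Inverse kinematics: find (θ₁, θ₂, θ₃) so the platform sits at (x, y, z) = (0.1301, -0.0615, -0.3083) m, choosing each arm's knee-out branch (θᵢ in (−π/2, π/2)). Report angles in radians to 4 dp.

arm 1 (φ=0.0°): x'=0.1301, y'=-0.0615
  A=-0.0101, B=-0.3083, C=(l²−L²−A²−y'²−z²)/(2L)=-0.0634
  θ1 = atan2(B,A) + arccos(C/0.3085) = 0.1744
arm 2 (φ=120.0°): x'=-0.1183, y'=-0.0819
  A cos θ + B sin θ = C:  0.2383·cos θ + -0.3083·sin θ = -0.2622
  θ2 = atan2(B,A) + arccos(C/0.3897) = 1.3960
φ3=240.0° → target in arm frame (-0.0118, 0.1434)
  e−x'=0.1318;  (l²−L²−(e−x')²−y'²−z²)/2L = -0.1770
  θ3 = atan2(B,A) + arccos(C/0.3353) = 0.9599

θ₁ = 0.1744, θ₂ = 1.3960, θ₃ = 0.9599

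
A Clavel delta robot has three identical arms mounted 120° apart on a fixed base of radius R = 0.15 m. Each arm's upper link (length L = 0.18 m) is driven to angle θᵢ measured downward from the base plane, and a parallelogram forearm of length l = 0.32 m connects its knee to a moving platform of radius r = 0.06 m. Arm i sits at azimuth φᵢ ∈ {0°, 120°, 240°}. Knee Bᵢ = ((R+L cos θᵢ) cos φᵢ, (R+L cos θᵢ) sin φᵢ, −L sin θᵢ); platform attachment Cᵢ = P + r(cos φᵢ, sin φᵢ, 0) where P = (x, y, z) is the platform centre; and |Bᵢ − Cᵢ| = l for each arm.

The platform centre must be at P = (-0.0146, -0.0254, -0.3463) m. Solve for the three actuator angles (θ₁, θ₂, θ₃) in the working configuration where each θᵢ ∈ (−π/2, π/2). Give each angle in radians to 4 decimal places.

rotate P by −φ1: (-0.0146, -0.0254, -0.3463)
  e−x'=0.1046;  (l²−L²−(e−x')²−y'²−z²)/2L = -0.1709
  θ1 = atan2(B,A) + arccos(C/0.3618) = 0.7853
arm 2 (φ=120.0°): x'=-0.0147, y'=0.0253
  e−x'=0.1047;  (l²−L²−(e−x')²−y'²−z²)/2L = -0.1709
  γ=atan2(-0.3463,0.1047)=-1.2772;  ψ=arccos(-0.4724)=2.0628;  θ2=γ+ψ≈0.7856
rotate P by −φ3: (0.0293, 0.0001, -0.3463)
  e−x'=0.0607;  (l²−L²−(e−x')²−y'²−z²)/2L = -0.1489
  γ=atan2(-0.3463,0.0607)=-1.3973;  ψ=arccos(-0.4236)=2.0082;  θ3=γ+ψ≈0.6109

θ₁ = 0.7853, θ₂ = 0.7856, θ₃ = 0.6109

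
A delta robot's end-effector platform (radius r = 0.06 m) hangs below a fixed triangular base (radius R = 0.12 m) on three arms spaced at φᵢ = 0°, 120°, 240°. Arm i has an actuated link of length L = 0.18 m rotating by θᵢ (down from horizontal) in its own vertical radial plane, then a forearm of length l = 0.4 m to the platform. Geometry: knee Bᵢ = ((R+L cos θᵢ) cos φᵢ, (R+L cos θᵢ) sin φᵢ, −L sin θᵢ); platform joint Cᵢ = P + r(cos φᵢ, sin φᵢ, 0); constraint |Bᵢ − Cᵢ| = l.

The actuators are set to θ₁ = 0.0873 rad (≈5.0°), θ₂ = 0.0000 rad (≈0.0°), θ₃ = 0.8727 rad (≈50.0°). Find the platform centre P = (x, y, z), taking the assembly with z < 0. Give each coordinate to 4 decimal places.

φ1=0.0°: virtual centre (0.2393, 0.0000, -0.0157), radius l
centre 2 = (0.2400·cos120.0°, 0.2400·sin120.0°, 0.0000) = (-0.1200, 0.2078, 0.0000)
centre 3 = (0.1757·cos240.0°, 0.1757·sin240.0°, -0.1379) = (-0.0878, -0.1522, -0.1379)
subtract pairs → two planes through P
linear system: -0.7186x+0.4157y = 0.0001−0.0314z; -0.6543x+-0.3043y = -0.0076−-0.2444z
det = 0.4907;  x = 0.0064+-0.1876z,  y = 0.0113+-0.3998z
quadratic in z: (1.1950)z²+(0.1097)z+(-0.1054)=0, √Δ=0.7182 → z ∈ {-0.3464, 0.2546}; z = -0.3464 (taking z<0)
x = 0.0714, y = 0.1498

(0.0714, 0.1498, -0.3464)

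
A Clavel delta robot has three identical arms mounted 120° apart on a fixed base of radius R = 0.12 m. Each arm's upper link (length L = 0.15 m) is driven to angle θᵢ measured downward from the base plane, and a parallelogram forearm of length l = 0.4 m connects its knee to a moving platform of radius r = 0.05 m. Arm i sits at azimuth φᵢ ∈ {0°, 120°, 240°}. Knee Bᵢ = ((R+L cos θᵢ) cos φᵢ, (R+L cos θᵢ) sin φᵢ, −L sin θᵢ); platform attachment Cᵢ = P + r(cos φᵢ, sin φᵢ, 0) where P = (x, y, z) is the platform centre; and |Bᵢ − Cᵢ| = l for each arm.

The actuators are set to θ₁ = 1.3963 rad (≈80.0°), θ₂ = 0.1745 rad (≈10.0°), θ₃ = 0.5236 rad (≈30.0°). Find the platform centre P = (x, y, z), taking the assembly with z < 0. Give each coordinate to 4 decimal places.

(-0.2233, 0.0498, -0.3833)

φ1=0.0°: virtual centre (0.0960, 0.0000, -0.1477), radius l
arm 2 at φ=120.0°: e+L cos θ2 = 0.2177;  O2 = (-0.1089, 0.1886, -0.0260)
φ3=240.0°: virtual centre (-0.1000, -0.1731, -0.0750), radius l
|O₂|²−|O₁|² = 0.0170;  |O₃|²−|O₁|² = 0.0145
plane₁₂: -0.4098x+0.3771y+0.2434z = 0.0170
det = 0.2897;  x = -0.0393+0.4802z,  y = 0.0025+-0.1235z
sphere 1 gives Az²+Bz+C=0 with A=1.2458, B=0.1649, C=-0.1199;  B²−4AC=0.6245;  roots -0.3833, 0.2510;  negative root z = -0.3833
x = -0.2233, y = 0.0498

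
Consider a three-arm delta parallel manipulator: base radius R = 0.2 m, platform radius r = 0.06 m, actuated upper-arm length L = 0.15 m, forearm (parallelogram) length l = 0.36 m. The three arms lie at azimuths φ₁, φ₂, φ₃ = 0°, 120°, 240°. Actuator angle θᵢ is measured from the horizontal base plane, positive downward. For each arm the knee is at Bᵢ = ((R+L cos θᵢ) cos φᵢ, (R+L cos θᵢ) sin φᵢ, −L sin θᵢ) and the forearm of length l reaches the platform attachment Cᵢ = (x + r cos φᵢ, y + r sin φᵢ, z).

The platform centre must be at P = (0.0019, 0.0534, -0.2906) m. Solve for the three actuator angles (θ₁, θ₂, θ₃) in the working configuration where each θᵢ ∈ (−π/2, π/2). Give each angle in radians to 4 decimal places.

θ₁ = 0.4361, θ₂ = 0.1741, θ₃ = 0.6981

rotate P by −φ1: (0.0019, 0.0534, -0.2906)
  e−x'=0.1381;  (l²−L²−(e−x')²−y'²−z²)/2L = 0.0024
  γ=atan2(-0.2906,0.1381)=-1.1272;  ψ=arccos(0.0075)=1.5632;  θ1=γ+ψ≈0.4361
rotate P by −φ2: (0.0453, -0.0283, -0.2906)
  A cos θ + B sin θ = C:  0.0947·cos θ + -0.2906·sin θ = 0.0429
  γ=atan2(-0.2906,0.0947)=-1.2558;  ψ=arccos(0.1405)=1.4299;  θ2=γ+ψ≈0.1741
φ3=240.0° → target in arm frame (-0.0472, -0.0251)
  A cos θ + B sin θ = C:  0.1872·cos θ + -0.2906·sin θ = -0.0434
  γ=atan2(-0.2906,0.1872)=-0.9985;  ψ=arccos(-0.1255)=1.6967;  θ3=γ+ψ≈0.6981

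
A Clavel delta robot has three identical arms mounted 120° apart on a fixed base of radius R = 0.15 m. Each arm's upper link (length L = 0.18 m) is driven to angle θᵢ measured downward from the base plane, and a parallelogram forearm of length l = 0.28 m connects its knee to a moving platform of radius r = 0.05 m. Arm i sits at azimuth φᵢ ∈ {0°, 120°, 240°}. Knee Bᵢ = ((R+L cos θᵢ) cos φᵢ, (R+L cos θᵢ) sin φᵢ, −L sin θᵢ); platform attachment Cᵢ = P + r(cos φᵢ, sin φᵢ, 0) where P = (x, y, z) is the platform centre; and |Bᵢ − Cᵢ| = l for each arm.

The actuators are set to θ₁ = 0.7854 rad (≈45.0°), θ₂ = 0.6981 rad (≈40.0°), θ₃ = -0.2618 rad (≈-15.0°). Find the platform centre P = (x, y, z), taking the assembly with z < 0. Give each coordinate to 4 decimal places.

(-0.0448, -0.0616, -0.1512)

φ1=0.0°: virtual centre (0.2273, 0.0000, -0.1273), radius l
S2 = (0.2379·cos120.0°, 0.2379·sin120.0°, -0.1157) = (-0.1189, 0.2060, -0.1157)
φ3=240.0°: virtual centre (-0.1369, -0.2372, 0.0466), radius l
|S₂|²−|S₁|² = 0.0021;  |S₃|²−|S₁|² = 0.0093
plane₁₂: -0.6924x+0.4120y+0.0232z = 0.0021
det = 0.6286;  x = -0.0077+0.2454z,  y = -0.0078+0.3562z
sphere 1 gives Az²+Bz+C=0 with A=1.1871, B=0.1337, C=-0.0069;  B²−4AC=0.0507;  roots -0.1512, 0.0386;  negative root z = -0.1512
x = -0.0448, y = -0.0616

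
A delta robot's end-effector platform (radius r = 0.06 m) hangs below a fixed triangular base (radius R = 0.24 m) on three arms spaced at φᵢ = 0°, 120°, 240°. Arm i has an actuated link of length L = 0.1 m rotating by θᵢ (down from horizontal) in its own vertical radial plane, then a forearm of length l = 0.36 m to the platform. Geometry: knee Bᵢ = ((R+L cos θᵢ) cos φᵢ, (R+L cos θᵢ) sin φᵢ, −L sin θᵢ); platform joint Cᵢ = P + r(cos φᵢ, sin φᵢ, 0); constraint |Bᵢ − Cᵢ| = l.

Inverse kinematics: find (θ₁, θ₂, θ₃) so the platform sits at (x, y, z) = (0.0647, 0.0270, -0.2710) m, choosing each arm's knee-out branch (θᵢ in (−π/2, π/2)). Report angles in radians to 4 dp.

rotate P by −φ1: (0.0647, 0.0270, -0.2710)
  e−x'=0.1153;  (l²−L²−(e−x')²−y'²−z²)/2L = 0.1607
  γ=atan2(-0.2710,0.1153)=-1.1685;  ψ=arccos(0.5456)=0.9937;  θ1=γ+ψ≈-0.1748
φ2=120.0° → target in arm frame (-0.0090, -0.0695)
  A=0.1890, B=-0.2710, C=(l²−L²−A²−y'²−z²)/(2L)=0.0281
  γ=atan2(-0.2710,0.1890)=-0.9619;  ψ=arccos(0.0850)=1.4857;  θ2=γ+ψ≈0.5238
rotate P by −φ3: (-0.0557, 0.0425, -0.2710)
  A=0.2357, B=-0.2710, C=(l²−L²−A²−y'²−z²)/(2L)=-0.0561
  θ3 = atan2(B,A) + arccos(C/0.3592) = 0.8727

θ₁ = -0.1748, θ₂ = 0.5238, θ₃ = 0.8727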